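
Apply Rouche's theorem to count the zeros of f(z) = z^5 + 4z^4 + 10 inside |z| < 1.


Step 1: On |z| = 1 the three terms have sizes |z^5| = 1^5 = 1, |4z^4| = 4*1^4 = 4, |10| = 10
Step 2: The dominant term is g(z) = 10; let h(z) = z^5 + 4z^4 so f = g + h
Step 3: On |z| = 1: |g| = 10 and |h| <= 1 + 4 = 5
Step 4: Since 10 > 5, |h| < |g| on |z| = 1, so by Rouche f has the same number of zeros as g inside |z| < 1
Step 5: g(z) = 10 is a nonzero constant with no zeros inside |z| < 1. Answer = 0

0


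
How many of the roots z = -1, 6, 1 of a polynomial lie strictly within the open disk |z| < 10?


Step 1: Check each root:
  z = -1: |-1| = 1 < 10
  z = 6: |6| = 6 < 10
  z = 1: |1| = 1 < 10
Step 2: Count = 3

3


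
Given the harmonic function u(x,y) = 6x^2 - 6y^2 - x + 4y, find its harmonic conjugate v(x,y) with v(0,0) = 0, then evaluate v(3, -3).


Step 1: v_x = -u_y = 12y - 4
Step 2: v_y = u_x = 12x - 1
Step 3: v = 12xy - 4x - y + C
Step 4: v(0,0) = 0 => C = 0
Step 5: v(3, -3) = -117

-117


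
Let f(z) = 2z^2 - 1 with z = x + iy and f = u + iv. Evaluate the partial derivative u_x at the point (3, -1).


Step 1: f(z) = 2(x+iy)^2 - 1
Step 2: u = 2(x^2 - y^2) - 1
Step 3: u_x = 4x + 0
Step 4: At (3, -1): u_x = 12 + 0 = 12

12


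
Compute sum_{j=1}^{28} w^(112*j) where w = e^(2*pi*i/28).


Step 1: The sum sum_{j=1}^{n} w^(k*j) equals n if n | k, else 0.
Step 2: Here n = 28, k = 112
Step 3: Does n divide k? 28 | 112 -> True
Step 4: Sum = 28

28


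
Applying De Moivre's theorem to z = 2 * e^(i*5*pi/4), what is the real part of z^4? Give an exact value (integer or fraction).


Step 1: By De Moivre's theorem, z^4 = 2^4 * e^(i*4*5*pi/4) = 16 * (cos(5*pi) + i*sin(5*pi))
Step 2: |z|^4 = 2^4 = 16
Step 3: Reduce the angle mod 2*pi: 5*pi - 4*pi = pi
Step 4: cos(pi) = -1
Step 5: Re(z^4) = 16 * (-1) = -16

-16


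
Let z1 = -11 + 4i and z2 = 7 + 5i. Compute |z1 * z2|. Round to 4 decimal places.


Step 1: |z1| = sqrt((-11)^2 + 4^2) = sqrt(137)
Step 2: |z2| = sqrt(7^2 + 5^2) = sqrt(74)
Step 3: |z1*z2| = |z1|*|z2| = sqrt(137) * sqrt(74) = sqrt(137 * 74) = sqrt(10138)
Step 4: = 100.6876

100.6876


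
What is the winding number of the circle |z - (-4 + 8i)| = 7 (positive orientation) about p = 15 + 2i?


Step 1: Center c = (-4, 8), radius = 7
Step 2: |p - c|^2 = 19^2 + (-6)^2 = 397
Step 3: r^2 = 49
Step 4: |p-c| > r so winding number = 0

0


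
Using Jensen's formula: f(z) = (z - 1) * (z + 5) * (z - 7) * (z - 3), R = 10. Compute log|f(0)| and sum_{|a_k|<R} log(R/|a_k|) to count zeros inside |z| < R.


Jensen's formula: (1/2pi)*integral log|f(Re^it)|dt = log|f(0)| + sum_{|a_k|<R} log(R/|a_k|)
Step 1: f(0) = (-1) * 5 * (-7) * (-3) = -105
Step 2: log|f(0)| = log|1| + log|-5| + log|7| + log|3| = 4.654
Step 3: Zeros inside |z| < 10: 1, -5, 7, 3
Step 4: Jensen sum = log(10/1) + log(10/5) + log(10/7) + log(10/3) = 4.5564
Step 5: n(R) = number of terms in the Jensen sum = count of zeros inside |z| < 10 = 4

4


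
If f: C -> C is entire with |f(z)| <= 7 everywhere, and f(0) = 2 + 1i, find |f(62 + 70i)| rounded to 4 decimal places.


Step 1: By Liouville's theorem, a bounded entire function is constant.
Step 2: f(z) = f(0) = 2 + 1i for all z.
Step 3: |f(w)| = |2 + 1i| = sqrt(4 + 1)
Step 4: = 2.2361

2.2361


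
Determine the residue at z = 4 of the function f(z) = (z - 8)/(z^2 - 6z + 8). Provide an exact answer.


Step 1: Q(z) = z^2 - 6z + 8 = (z - 4)(z - 2)
Step 2: Q'(z) = 2z - 6
Step 3: Q'(4) = 2, P(4) = -4
Step 4: Res = P(4)/Q'(4) = -4/2 = -2

-2


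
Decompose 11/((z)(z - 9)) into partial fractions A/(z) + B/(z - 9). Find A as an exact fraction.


Step 1: Multiply both sides by (z) and set z = 0
Step 2: A = 11 / (0 - 9)
Step 3: A = 11 / (-9)
Step 4: A = -11/9

-11/9


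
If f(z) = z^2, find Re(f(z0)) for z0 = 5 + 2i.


Step 1: z0 = 5 + 2i
Step 2: z0^2 = 5^2 - 2^2 + 20i
Step 3: real part = 25 - 4 = 21

21


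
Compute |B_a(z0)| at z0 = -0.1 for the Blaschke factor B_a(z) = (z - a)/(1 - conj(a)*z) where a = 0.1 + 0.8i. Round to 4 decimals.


Step 1: Numerator z0 - a = -0.1 - (0.1 + 0.8i) = -0.2 - 0.8i
Step 2: Denominator 1 - conj(a)*z0 = 1 - (0.1 - 0.8i)*(-0.1) = 1.01 - 0.08i
Step 3: |z0 - a|^2 = (-0.2)^2 + (-0.8)^2 = 0.68; |1 - conj(a)*z0|^2 = 1.01^2 + (-0.08)^2 = 1.0265
Step 4: |B_a(-0.1)| = sqrt(0.68 / 1.0265) = sqrt(0.662445)
Step 5: = 0.8139

0.8139


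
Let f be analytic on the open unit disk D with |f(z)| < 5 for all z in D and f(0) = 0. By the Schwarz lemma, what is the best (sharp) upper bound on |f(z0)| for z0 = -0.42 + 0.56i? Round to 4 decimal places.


Step 1: g = f/5 maps D -> D with g(0) = 0, so by the Schwarz lemma |g(z)| <= |z|, i.e. |f(z)| <= 5|z|; this is sharp (f(z) = 5z).
Step 2: |z0|^2 = (-0.42)^2 + 0.56^2 = 0.49
Step 3: |z0| = sqrt(0.49) = 0.7
Step 4: Best bound = 5 * |z0| = 5 * 0.7 = 3.5

3.5


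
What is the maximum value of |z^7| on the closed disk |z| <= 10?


Step 1: On |z| = 10, |f(z)| = |z|^7 = 10^7
Step 2: By maximum modulus principle, maximum is on boundary.
Step 3: Maximum = 10000000 = 10000000

10000000


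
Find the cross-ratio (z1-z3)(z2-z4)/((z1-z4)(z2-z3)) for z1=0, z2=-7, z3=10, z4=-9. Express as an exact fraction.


Step 1: (z1-z3)(z2-z4) = (-10) * 2 = -20
Step 2: (z1-z4)(z2-z3) = 9 * (-17) = -153
Step 3: Cross-ratio = 20/153 = 20/153

20/153


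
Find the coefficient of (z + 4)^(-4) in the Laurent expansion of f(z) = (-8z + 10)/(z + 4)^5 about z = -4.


Step 1: Write the numerator in powers of (z + 4): -8z + 10 = -8(z + 4) + (-8*(-4) + 10) = -8(z + 4) + 42
Step 2: Divide by (z + 4)^5: f(z) = 42(z + 4)^(-5) - 8(z + 4)^(-4)
Step 3: This finite sum is the Laurent series of f about z = -4.
Step 4: Coefficient of (z + 4)^(-4) = coefficient of (z + 4) in the re-centred numerator = -8

-8


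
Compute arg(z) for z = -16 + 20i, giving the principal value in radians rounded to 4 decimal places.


Step 1: z = -16 + 20i
Step 2: arg(z) = atan2(20, -16)
Step 3: arg(z) = 2.2455

2.2455


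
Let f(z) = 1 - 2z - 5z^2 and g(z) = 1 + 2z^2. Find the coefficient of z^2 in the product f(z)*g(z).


Step 1: z^2 term in f*g comes from: (1)*(2z^2) + (-2z)*(0) + (-5z^2)*(1)
Step 2: = 2 + 0 - 5
Step 3: = -3

-3


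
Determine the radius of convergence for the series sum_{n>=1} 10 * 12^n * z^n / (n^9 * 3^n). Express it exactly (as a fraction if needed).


Step 1: General term a_n = 10 * 12^n / (n^9 * 3^n)
Step 2: By the root test, |a_n|^(1/n) = 10^(1/n) * 12 / (n^(9/n) * 3) -> 12/3 as n -> infinity (since 10^(1/n) -> 1 and n^(9/n) -> 1)
Step 3: R = 1/lim|a_n|^(1/n) = 3/12 = 1/4

1/4


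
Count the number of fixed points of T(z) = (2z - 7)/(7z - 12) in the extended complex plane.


Step 1: Fixed points satisfy T(z) = z
Step 2: 7z^2 - 14z + 7 = 0
Step 3: Discriminant = (-14)^2 - 4*7*7 = 0
Step 4: Number of fixed points = 1

1


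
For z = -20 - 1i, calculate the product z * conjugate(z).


Step 1: conj(z) = -20 + 1i
Step 2: z * conj(z) = (-20)^2 + (-1)^2
Step 3: = 400 + 1 = 401

401


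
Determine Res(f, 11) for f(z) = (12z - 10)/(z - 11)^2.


Step 1: Pole of order 2 at z = 11
Step 2: Res = lim d/dz [(z - 11)^2 * f(z)] as z -> 11
Step 3: (z - 11)^2 * f(z) = 12z - 10
Step 4: d/dz[12z - 10] = 12

12


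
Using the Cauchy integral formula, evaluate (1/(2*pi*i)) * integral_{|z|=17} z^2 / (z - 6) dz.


Step 1: f(z) = z^2, a = 6 is inside |z| = 17
Step 2: By Cauchy integral formula: (1/(2pi*i)) * integral = f(a)
Step 3: f(6) = 6^2 = 36

36


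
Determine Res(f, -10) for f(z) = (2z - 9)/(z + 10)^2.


Step 1: Pole of order 2 at z = -10
Step 2: Res = lim d/dz [(z + 10)^2 * f(z)] as z -> -10
Step 3: (z + 10)^2 * f(z) = 2z - 9
Step 4: d/dz[2z - 9] = 2

2


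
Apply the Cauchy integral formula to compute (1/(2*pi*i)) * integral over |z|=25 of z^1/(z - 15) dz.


Step 1: f(z) = z^1, a = 15 is inside |z| = 25
Step 2: By Cauchy integral formula: (1/(2pi*i)) * integral = f(a)
Step 3: f(15) = 15^1 = 15

15


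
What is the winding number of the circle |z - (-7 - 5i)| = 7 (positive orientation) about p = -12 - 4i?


Step 1: Center c = (-7, -5), radius = 7
Step 2: |p - c|^2 = (-5)^2 + 1^2 = 26
Step 3: r^2 = 49
Step 4: |p-c| < r so winding number = 1

1


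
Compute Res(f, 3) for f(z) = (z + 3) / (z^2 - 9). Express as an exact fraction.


Step 1: Q(z) = z^2 - 9 = (z - 3)(z + 3)
Step 2: Q'(z) = 2z
Step 3: Q'(3) = 6, P(3) = 6
Step 4: Res = P(3)/Q'(3) = 6/6 = 1

1


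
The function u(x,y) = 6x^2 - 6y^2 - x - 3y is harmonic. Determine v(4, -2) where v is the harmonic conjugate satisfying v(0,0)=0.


Step 1: v_x = -u_y = 12y + 3
Step 2: v_y = u_x = 12x - 1
Step 3: v = 12xy + 3x - y + C
Step 4: v(0,0) = 0 => C = 0
Step 5: v(4, -2) = -82

-82


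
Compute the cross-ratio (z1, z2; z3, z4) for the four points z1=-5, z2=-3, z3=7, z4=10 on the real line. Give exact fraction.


Step 1: (z1-z3)(z2-z4) = (-12) * (-13) = 156
Step 2: (z1-z4)(z2-z3) = (-15) * (-10) = 150
Step 3: Cross-ratio = 156/150 = 26/25

26/25


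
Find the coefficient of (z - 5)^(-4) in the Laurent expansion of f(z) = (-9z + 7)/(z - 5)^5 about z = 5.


Step 1: Write the numerator in powers of (z - 5): -9z + 7 = -9(z - 5) + (-9*5 + 7) = -9(z - 5) - 38
Step 2: Divide by (z - 5)^5: f(z) = -38(z - 5)^(-5) - 9(z - 5)^(-4)
Step 3: This finite sum is the Laurent series of f about z = 5.
Step 4: Coefficient of (z - 5)^(-4) = coefficient of (z - 5) in the re-centred numerator = -9

-9


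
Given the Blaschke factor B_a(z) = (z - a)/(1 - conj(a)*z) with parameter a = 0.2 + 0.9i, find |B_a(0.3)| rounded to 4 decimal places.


Step 1: Numerator z0 - a = 0.3 - (0.2 + 0.9i) = 0.1 - 0.9i
Step 2: Denominator 1 - conj(a)*z0 = 1 - (0.2 - 0.9i)*0.3 = 0.94 + 0.27i
Step 3: |z0 - a|^2 = 0.1^2 + (-0.9)^2 = 0.82; |1 - conj(a)*z0|^2 = 0.94^2 + 0.27^2 = 0.9565
Step 4: |B_a(0.3)| = sqrt(0.82 / 0.9565) = sqrt(0.857292)
Step 5: = 0.9259

0.9259


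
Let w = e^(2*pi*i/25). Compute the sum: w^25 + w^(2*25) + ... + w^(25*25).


Step 1: The sum sum_{j=1}^{n} w^(k*j) equals n if n | k, else 0.
Step 2: Here n = 25, k = 25
Step 3: Does n divide k? 25 | 25 -> True
Step 4: Sum = 25

25


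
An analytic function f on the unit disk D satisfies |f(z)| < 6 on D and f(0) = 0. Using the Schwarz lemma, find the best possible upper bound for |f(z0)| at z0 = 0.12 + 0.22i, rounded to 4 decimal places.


Step 1: g = f/6 maps D -> D with g(0) = 0, so by the Schwarz lemma |g(z)| <= |z|, i.e. |f(z)| <= 6|z|; this is sharp (f(z) = 6z).
Step 2: |z0|^2 = 0.12^2 + 0.22^2 = 0.0628
Step 3: |z0| = sqrt(0.0628) = 0.250599
Step 4: Best bound = 6 * |z0| = 6 * 0.250599 = 1.5036

1.5036


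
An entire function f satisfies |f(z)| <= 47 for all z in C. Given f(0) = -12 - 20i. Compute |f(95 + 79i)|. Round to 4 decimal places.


Step 1: By Liouville's theorem, a bounded entire function is constant.
Step 2: f(z) = f(0) = -12 - 20i for all z.
Step 3: |f(w)| = |-12 - 20i| = sqrt(144 + 400)
Step 4: = 23.3238

23.3238


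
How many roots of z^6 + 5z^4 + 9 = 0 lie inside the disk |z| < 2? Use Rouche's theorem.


Step 1: On |z| = 2 the three terms have sizes |z^6| = 2^6 = 64, |5z^4| = 5*2^4 = 80, |9| = 9
Step 2: The dominant term is g(z) = 5z^4; let h(z) = z^6 + 9 so f = g + h
Step 3: On |z| = 2: |g| = 80 and |h| <= 64 + 9 = 73
Step 4: Since 80 > 73, |h| < |g| on |z| = 2, so by Rouche f has the same number of zeros as g inside |z| < 2
Step 5: g(z) = 5z^4 has 4 zeros (at the origin, multiplicity 4) inside |z| < 2. Answer = 4

4


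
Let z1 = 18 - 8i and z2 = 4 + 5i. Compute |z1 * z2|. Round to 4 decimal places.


Step 1: |z1| = sqrt(18^2 + (-8)^2) = sqrt(388)
Step 2: |z2| = sqrt(4^2 + 5^2) = sqrt(41)
Step 3: |z1*z2| = |z1|*|z2| = sqrt(388) * sqrt(41) = sqrt(388 * 41) = sqrt(15908)
Step 4: = 126.1269

126.1269


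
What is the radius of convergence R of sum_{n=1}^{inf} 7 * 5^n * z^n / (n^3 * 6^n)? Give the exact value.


Step 1: General term a_n = 7 * 5^n / (n^3 * 6^n)
Step 2: By the root test, |a_n|^(1/n) = 7^(1/n) * 5 / (n^(3/n) * 6) -> 5/6 as n -> infinity (since 7^(1/n) -> 1 and n^(3/n) -> 1)
Step 3: R = 1/lim|a_n|^(1/n) = 6/5

6/5


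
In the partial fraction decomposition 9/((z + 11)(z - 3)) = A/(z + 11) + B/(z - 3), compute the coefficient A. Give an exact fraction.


Step 1: Multiply both sides by (z + 11) and set z = -11
Step 2: A = 9 / (-11 - 3)
Step 3: A = 9 / (-14)
Step 4: A = -9/14

-9/14


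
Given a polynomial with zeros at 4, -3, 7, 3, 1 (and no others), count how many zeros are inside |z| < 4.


Step 1: Check each root:
  z = 4: |4| = 4 >= 4
  z = -3: |-3| = 3 < 4
  z = 7: |7| = 7 >= 4
  z = 3: |3| = 3 < 4
  z = 1: |1| = 1 < 4
Step 2: Count = 3

3


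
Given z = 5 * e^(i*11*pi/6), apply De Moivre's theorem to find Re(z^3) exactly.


Step 1: By De Moivre's theorem, z^3 = 5^3 * e^(i*3*11*pi/6) = 125 * (cos(11*pi/2) + i*sin(11*pi/2))
Step 2: |z|^3 = 5^3 = 125
Step 3: Reduce the angle mod 2*pi: 11*pi/2 - 4*pi = 3*pi/2
Step 4: cos(3*pi/2) = 0
Step 5: Re(z^3) = 125 * 0 = 0

0


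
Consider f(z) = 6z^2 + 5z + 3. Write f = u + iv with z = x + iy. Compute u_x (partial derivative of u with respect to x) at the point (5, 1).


Step 1: f(z) = 6(x+iy)^2 + 5(x+iy) + 3
Step 2: u = 6(x^2 - y^2) + 5x + 3
Step 3: u_x = 12x + 5
Step 4: At (5, 1): u_x = 60 + 5 = 65

65


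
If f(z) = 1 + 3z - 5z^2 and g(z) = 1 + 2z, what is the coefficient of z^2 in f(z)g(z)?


Step 1: z^2 term in f*g comes from: (1)*(0) + (3z)*(2z) + (-5z^2)*(1)
Step 2: = 0 + 6 - 5
Step 3: = 1

1


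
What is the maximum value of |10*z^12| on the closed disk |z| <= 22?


Step 1: On |z| = 22, |f(z)| = 10 * |z|^12 = 10 * 22^12
Step 2: By maximum modulus principle, maximum is on boundary.
Step 3: Maximum = 10 * 12855002631049216 = 128550026310492160

128550026310492160


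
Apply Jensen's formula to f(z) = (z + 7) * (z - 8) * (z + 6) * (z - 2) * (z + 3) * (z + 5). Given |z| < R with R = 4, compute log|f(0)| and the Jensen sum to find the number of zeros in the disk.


Jensen's formula: (1/2pi)*integral log|f(Re^it)|dt = log|f(0)| + sum_{|a_k|<R} log(R/|a_k|)
Step 1: f(0) = 7 * (-8) * 6 * (-2) * 3 * 5 = 10080
Step 2: log|f(0)| = log|-7| + log|8| + log|-6| + log|2| + log|-3| + log|-5| = 9.2183
Step 3: Zeros inside |z| < 4: 2, -3
Step 4: Jensen sum = log(4/2) + log(4/3) = 0.9808
Step 5: n(R) = number of terms in the Jensen sum = count of zeros inside |z| < 4 = 2

2


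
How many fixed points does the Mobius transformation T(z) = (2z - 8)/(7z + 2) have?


Step 1: Fixed points satisfy T(z) = z
Step 2: 7z^2 + 8 = 0
Step 3: Discriminant = 0^2 - 4*7*8 = -224
Step 4: Number of fixed points = 2

2


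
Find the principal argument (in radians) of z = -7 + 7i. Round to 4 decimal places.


Step 1: z = -7 + 7i
Step 2: arg(z) = atan2(7, -7)
Step 3: arg(z) = 2.3562

2.3562


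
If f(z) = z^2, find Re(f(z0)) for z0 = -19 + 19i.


Step 1: z0 = -19 + 19i
Step 2: z0^2 = (-19)^2 - 19^2 - 722i
Step 3: real part = 361 - 361 = 0

0


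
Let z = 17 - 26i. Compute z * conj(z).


Step 1: conj(z) = 17 + 26i
Step 2: z * conj(z) = 17^2 + (-26)^2
Step 3: = 289 + 676 = 965

965


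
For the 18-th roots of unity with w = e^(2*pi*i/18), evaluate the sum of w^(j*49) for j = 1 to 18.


Step 1: The sum sum_{j=1}^{n} w^(k*j) equals n if n | k, else 0.
Step 2: Here n = 18, k = 49
Step 3: Does n divide k? 18 | 49 -> False
Step 4: Sum = 0

0


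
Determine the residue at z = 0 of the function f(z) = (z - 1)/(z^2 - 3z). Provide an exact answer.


Step 1: Q(z) = z^2 - 3z = (z)(z - 3)
Step 2: Q'(z) = 2z - 3
Step 3: Q'(0) = -3, P(0) = -1
Step 4: Res = P(0)/Q'(0) = -1/(-3) = 1/3

1/3


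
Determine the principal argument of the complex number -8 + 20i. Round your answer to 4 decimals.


Step 1: z = -8 + 20i
Step 2: arg(z) = atan2(20, -8)
Step 3: arg(z) = 1.9513

1.9513


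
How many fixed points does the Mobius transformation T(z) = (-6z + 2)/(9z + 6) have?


Step 1: Fixed points satisfy T(z) = z
Step 2: 9z^2 + 12z - 2 = 0
Step 3: Discriminant = 12^2 - 4*9*(-2) = 216
Step 4: Number of fixed points = 2

2


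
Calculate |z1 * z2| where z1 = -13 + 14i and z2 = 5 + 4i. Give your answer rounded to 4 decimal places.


Step 1: |z1| = sqrt((-13)^2 + 14^2) = sqrt(365)
Step 2: |z2| = sqrt(5^2 + 4^2) = sqrt(41)
Step 3: |z1*z2| = |z1|*|z2| = sqrt(365) * sqrt(41) = sqrt(365 * 41) = sqrt(14965)
Step 4: = 122.3315

122.3315


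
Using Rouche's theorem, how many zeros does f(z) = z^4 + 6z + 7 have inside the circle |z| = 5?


Step 1: On |z| = 5 the three terms have sizes |z^4| = 5^4 = 625, |6z| = 6*5 = 30, |7| = 7
Step 2: The dominant term is g(z) = z^4; let h(z) = 6z + 7 so f = g + h
Step 3: On |z| = 5: |g| = 625 and |h| <= 30 + 7 = 37
Step 4: Since 625 > 37, |h| < |g| on |z| = 5, so by Rouche f has the same number of zeros as g inside |z| < 5
Step 5: g(z) = z^4 has 4 zeros (all at the origin) inside |z| < 5. Answer = 4

4


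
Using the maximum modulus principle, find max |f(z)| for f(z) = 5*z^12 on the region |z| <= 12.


Step 1: On |z| = 12, |f(z)| = 5 * |z|^12 = 5 * 12^12
Step 2: By maximum modulus principle, maximum is on boundary.
Step 3: Maximum = 5 * 8916100448256 = 44580502241280

44580502241280


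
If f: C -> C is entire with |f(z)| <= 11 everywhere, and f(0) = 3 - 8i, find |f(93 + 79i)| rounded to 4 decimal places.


Step 1: By Liouville's theorem, a bounded entire function is constant.
Step 2: f(z) = f(0) = 3 - 8i for all z.
Step 3: |f(w)| = |3 - 8i| = sqrt(9 + 64)
Step 4: = 8.544

8.544


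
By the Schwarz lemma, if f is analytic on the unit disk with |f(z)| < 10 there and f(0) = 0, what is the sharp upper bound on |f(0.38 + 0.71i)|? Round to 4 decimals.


Step 1: g = f/10 maps D -> D with g(0) = 0, so by the Schwarz lemma |g(z)| <= |z|, i.e. |f(z)| <= 10|z|; this is sharp (f(z) = 10z).
Step 2: |z0|^2 = 0.38^2 + 0.71^2 = 0.6485
Step 3: |z0| = sqrt(0.6485) = 0.805295
Step 4: Best bound = 10 * |z0| = 10 * 0.805295 = 8.0529

8.0529


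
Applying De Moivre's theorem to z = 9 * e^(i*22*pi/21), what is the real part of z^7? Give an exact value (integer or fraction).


Step 1: By De Moivre's theorem, z^7 = 9^7 * e^(i*7*22*pi/21) = 4782969 * (cos(22*pi/3) + i*sin(22*pi/3))
Step 2: |z|^7 = 9^7 = 4782969
Step 3: Reduce the angle mod 2*pi: 22*pi/3 - 6*pi = 4*pi/3
Step 4: cos(4*pi/3) = -1/2
Step 5: Re(z^7) = 4782969 * (-1/2) = -4782969/2

-4782969/2


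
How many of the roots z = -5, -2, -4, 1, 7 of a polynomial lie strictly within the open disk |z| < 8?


Step 1: Check each root:
  z = -5: |-5| = 5 < 8
  z = -2: |-2| = 2 < 8
  z = -4: |-4| = 4 < 8
  z = 1: |1| = 1 < 8
  z = 7: |7| = 7 < 8
Step 2: Count = 5

5


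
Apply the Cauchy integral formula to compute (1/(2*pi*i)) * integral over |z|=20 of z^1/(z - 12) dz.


Step 1: f(z) = z^1, a = 12 is inside |z| = 20
Step 2: By Cauchy integral formula: (1/(2pi*i)) * integral = f(a)
Step 3: f(12) = 12^1 = 12

12


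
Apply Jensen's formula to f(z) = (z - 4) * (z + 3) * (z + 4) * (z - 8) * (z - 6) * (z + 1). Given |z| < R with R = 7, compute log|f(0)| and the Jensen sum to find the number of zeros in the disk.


Jensen's formula: (1/2pi)*integral log|f(Re^it)|dt = log|f(0)| + sum_{|a_k|<R} log(R/|a_k|)
Step 1: f(0) = (-4) * 3 * 4 * (-8) * (-6) * 1 = -2304
Step 2: log|f(0)| = log|4| + log|-3| + log|-4| + log|8| + log|6| + log|-1| = 7.7424
Step 3: Zeros inside |z| < 7: 4, -3, -4, 6, -1
Step 4: Jensen sum = log(7/4) + log(7/3) + log(7/4) + log(7/6) + log(7/1) = 4.0666
Step 5: n(R) = number of terms in the Jensen sum = count of zeros inside |z| < 7 = 5

5


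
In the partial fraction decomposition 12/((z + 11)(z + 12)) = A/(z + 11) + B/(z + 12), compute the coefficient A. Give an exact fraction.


Step 1: Multiply both sides by (z + 11) and set z = -11
Step 2: A = 12 / (-11 + 12)
Step 3: A = 12 / 1
Step 4: A = 12

12


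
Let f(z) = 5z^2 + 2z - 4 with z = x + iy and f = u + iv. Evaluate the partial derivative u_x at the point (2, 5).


Step 1: f(z) = 5(x+iy)^2 + 2(x+iy) - 4
Step 2: u = 5(x^2 - y^2) + 2x - 4
Step 3: u_x = 10x + 2
Step 4: At (2, 5): u_x = 20 + 2 = 22

22


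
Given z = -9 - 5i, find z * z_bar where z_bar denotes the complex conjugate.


Step 1: conj(z) = -9 + 5i
Step 2: z * conj(z) = (-9)^2 + (-5)^2
Step 3: = 81 + 25 = 106

106


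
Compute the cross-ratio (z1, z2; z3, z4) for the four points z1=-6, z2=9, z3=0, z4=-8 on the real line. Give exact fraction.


Step 1: (z1-z3)(z2-z4) = (-6) * 17 = -102
Step 2: (z1-z4)(z2-z3) = 2 * 9 = 18
Step 3: Cross-ratio = -102/18 = -17/3

-17/3


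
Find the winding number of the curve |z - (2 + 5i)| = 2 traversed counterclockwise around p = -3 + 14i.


Step 1: Center c = (2, 5), radius = 2
Step 2: |p - c|^2 = (-5)^2 + 9^2 = 106
Step 3: r^2 = 4
Step 4: |p-c| > r so winding number = 0

0


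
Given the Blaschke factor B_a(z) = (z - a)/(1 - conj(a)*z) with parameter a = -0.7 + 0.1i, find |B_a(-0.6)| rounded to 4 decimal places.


Step 1: Numerator z0 - a = -0.6 - (-0.7 + 0.1i) = 0.1 - 0.1i
Step 2: Denominator 1 - conj(a)*z0 = 1 - (-0.7 - 0.1i)*(-0.6) = 0.58 - 0.06i
Step 3: |z0 - a|^2 = 0.1^2 + (-0.1)^2 = 0.02; |1 - conj(a)*z0|^2 = 0.58^2 + (-0.06)^2 = 0.34
Step 4: |B_a(-0.6)| = sqrt(0.02 / 0.34) = sqrt(0.058824)
Step 5: = 0.2425

0.2425


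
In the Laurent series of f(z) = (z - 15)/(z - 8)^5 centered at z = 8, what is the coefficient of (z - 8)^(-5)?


Step 1: Write the numerator in powers of (z - 8): z - 15 = (z - 8) + (1*8 - 15) = (z - 8) - 7
Step 2: Divide by (z - 8)^5: f(z) = -7(z - 8)^(-5) + (z - 8)^(-4)
Step 3: This finite sum is the Laurent series of f about z = 8.
Step 4: Coefficient of (z - 8)^(-5) = 1*8 - 15 = -7

-7


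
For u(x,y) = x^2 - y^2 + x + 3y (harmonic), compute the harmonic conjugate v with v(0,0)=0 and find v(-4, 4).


Step 1: v_x = -u_y = 2y - 3
Step 2: v_y = u_x = 2x + 1
Step 3: v = 2xy - 3x + y + C
Step 4: v(0,0) = 0 => C = 0
Step 5: v(-4, 4) = -16

-16


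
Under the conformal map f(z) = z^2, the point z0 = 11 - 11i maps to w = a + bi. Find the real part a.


Step 1: z0 = 11 - 11i
Step 2: z0^2 = 11^2 - (-11)^2 - 242i
Step 3: real part = 121 - 121 = 0

0


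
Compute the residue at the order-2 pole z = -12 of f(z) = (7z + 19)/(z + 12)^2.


Step 1: Pole of order 2 at z = -12
Step 2: Res = lim d/dz [(z + 12)^2 * f(z)] as z -> -12
Step 3: (z + 12)^2 * f(z) = 7z + 19
Step 4: d/dz[7z + 19] = 7

7


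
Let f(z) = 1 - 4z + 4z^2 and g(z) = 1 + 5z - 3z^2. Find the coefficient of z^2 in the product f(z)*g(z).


Step 1: z^2 term in f*g comes from: (1)*(-3z^2) + (-4z)*(5z) + (4z^2)*(1)
Step 2: = -3 - 20 + 4
Step 3: = -19

-19


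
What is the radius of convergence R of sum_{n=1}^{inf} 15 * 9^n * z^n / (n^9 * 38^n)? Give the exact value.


Step 1: General term a_n = 15 * 9^n / (n^9 * 38^n)
Step 2: By the root test, |a_n|^(1/n) = 15^(1/n) * 9 / (n^(9/n) * 38) -> 9/38 as n -> infinity (since 15^(1/n) -> 1 and n^(9/n) -> 1)
Step 3: R = 1/lim|a_n|^(1/n) = 38/9

38/9


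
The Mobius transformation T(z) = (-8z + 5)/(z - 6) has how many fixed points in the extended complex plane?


Step 1: Fixed points satisfy T(z) = z
Step 2: z^2 + 2z - 5 = 0
Step 3: Discriminant = 2^2 - 4*1*(-5) = 24
Step 4: Number of fixed points = 2

2


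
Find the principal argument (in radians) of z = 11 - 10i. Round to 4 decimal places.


Step 1: z = 11 - 10i
Step 2: arg(z) = atan2(-10, 11)
Step 3: arg(z) = -0.7378

-0.7378


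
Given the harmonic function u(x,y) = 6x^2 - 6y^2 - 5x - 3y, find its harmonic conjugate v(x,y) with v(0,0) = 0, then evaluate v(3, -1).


Step 1: v_x = -u_y = 12y + 3
Step 2: v_y = u_x = 12x - 5
Step 3: v = 12xy + 3x - 5y + C
Step 4: v(0,0) = 0 => C = 0
Step 5: v(3, -1) = -22

-22


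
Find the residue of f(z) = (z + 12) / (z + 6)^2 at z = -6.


Step 1: Pole of order 2 at z = -6
Step 2: Res = lim d/dz [(z + 6)^2 * f(z)] as z -> -6
Step 3: (z + 6)^2 * f(z) = z + 12
Step 4: d/dz[z + 12] = 1

1


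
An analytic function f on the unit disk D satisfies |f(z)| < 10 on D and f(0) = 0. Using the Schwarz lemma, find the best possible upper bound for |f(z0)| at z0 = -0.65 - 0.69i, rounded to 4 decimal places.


Step 1: g = f/10 maps D -> D with g(0) = 0, so by the Schwarz lemma |g(z)| <= |z|, i.e. |f(z)| <= 10|z|; this is sharp (f(z) = 10z).
Step 2: |z0|^2 = (-0.65)^2 + (-0.69)^2 = 0.8986
Step 3: |z0| = sqrt(0.8986) = 0.947945
Step 4: Best bound = 10 * |z0| = 10 * 0.947945 = 9.4795

9.4795


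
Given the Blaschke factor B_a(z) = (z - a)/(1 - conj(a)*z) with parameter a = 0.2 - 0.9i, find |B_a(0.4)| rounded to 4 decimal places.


Step 1: Numerator z0 - a = 0.4 - (0.2 - 0.9i) = 0.2 + 0.9i
Step 2: Denominator 1 - conj(a)*z0 = 1 - (0.2 + 0.9i)*0.4 = 0.92 - 0.36i
Step 3: |z0 - a|^2 = 0.2^2 + 0.9^2 = 0.85; |1 - conj(a)*z0|^2 = 0.92^2 + (-0.36)^2 = 0.976
Step 4: |B_a(0.4)| = sqrt(0.85 / 0.976) = sqrt(0.870902)
Step 5: = 0.9332

0.9332


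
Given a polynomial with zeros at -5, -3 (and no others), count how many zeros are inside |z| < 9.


Step 1: Check each root:
  z = -5: |-5| = 5 < 9
  z = -3: |-3| = 3 < 9
Step 2: Count = 2

2


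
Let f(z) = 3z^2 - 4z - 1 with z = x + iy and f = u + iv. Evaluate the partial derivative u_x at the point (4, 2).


Step 1: f(z) = 3(x+iy)^2 - 4(x+iy) - 1
Step 2: u = 3(x^2 - y^2) - 4x - 1
Step 3: u_x = 6x - 4
Step 4: At (4, 2): u_x = 24 - 4 = 20

20


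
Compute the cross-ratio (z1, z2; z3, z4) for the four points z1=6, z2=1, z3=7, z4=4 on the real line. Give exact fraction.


Step 1: (z1-z3)(z2-z4) = (-1) * (-3) = 3
Step 2: (z1-z4)(z2-z3) = 2 * (-6) = -12
Step 3: Cross-ratio = -3/12 = -1/4

-1/4


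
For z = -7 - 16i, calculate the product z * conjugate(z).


Step 1: conj(z) = -7 + 16i
Step 2: z * conj(z) = (-7)^2 + (-16)^2
Step 3: = 49 + 256 = 305

305


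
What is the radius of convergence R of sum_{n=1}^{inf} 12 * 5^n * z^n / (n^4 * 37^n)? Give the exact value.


Step 1: General term a_n = 12 * 5^n / (n^4 * 37^n)
Step 2: By the root test, |a_n|^(1/n) = 12^(1/n) * 5 / (n^(4/n) * 37) -> 5/37 as n -> infinity (since 12^(1/n) -> 1 and n^(4/n) -> 1)
Step 3: R = 1/lim|a_n|^(1/n) = 37/5

37/5


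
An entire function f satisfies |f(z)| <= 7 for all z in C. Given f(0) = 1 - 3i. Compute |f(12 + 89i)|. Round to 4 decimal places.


Step 1: By Liouville's theorem, a bounded entire function is constant.
Step 2: f(z) = f(0) = 1 - 3i for all z.
Step 3: |f(w)| = |1 - 3i| = sqrt(1 + 9)
Step 4: = 3.1623

3.1623


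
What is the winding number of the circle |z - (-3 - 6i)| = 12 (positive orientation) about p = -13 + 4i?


Step 1: Center c = (-3, -6), radius = 12
Step 2: |p - c|^2 = (-10)^2 + 10^2 = 200
Step 3: r^2 = 144
Step 4: |p-c| > r so winding number = 0

0


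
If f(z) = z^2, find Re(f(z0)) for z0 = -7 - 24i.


Step 1: z0 = -7 - 24i
Step 2: z0^2 = (-7)^2 - (-24)^2 + 336i
Step 3: real part = 49 - 576 = -527

-527


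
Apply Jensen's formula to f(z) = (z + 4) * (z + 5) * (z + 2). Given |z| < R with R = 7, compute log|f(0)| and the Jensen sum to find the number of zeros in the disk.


Jensen's formula: (1/2pi)*integral log|f(Re^it)|dt = log|f(0)| + sum_{|a_k|<R} log(R/|a_k|)
Step 1: f(0) = 4 * 5 * 2 = 40
Step 2: log|f(0)| = log|-4| + log|-5| + log|-2| = 3.6889
Step 3: Zeros inside |z| < 7: -4, -5, -2
Step 4: Jensen sum = log(7/4) + log(7/5) + log(7/2) = 2.1489
Step 5: n(R) = number of terms in the Jensen sum = count of zeros inside |z| < 7 = 3

3


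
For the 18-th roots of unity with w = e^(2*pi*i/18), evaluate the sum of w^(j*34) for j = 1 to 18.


Step 1: The sum sum_{j=1}^{n} w^(k*j) equals n if n | k, else 0.
Step 2: Here n = 18, k = 34
Step 3: Does n divide k? 18 | 34 -> False
Step 4: Sum = 0

0


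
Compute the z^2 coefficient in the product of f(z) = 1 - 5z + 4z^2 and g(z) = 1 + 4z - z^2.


Step 1: z^2 term in f*g comes from: (1)*(-z^2) + (-5z)*(4z) + (4z^2)*(1)
Step 2: = -1 - 20 + 4
Step 3: = -17

-17


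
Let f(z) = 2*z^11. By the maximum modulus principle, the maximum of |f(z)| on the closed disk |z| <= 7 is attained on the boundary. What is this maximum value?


Step 1: On |z| = 7, |f(z)| = 2 * |z|^11 = 2 * 7^11
Step 2: By maximum modulus principle, maximum is on boundary.
Step 3: Maximum = 2 * 1977326743 = 3954653486

3954653486


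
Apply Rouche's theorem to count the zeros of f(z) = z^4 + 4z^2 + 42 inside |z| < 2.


Step 1: On |z| = 2 the three terms have sizes |z^4| = 2^4 = 16, |4z^2| = 4*2^2 = 16, |42| = 42
Step 2: The dominant term is g(z) = 42; let h(z) = z^4 + 4z^2 so f = g + h
Step 3: On |z| = 2: |g| = 42 and |h| <= 16 + 16 = 32
Step 4: Since 42 > 32, |h| < |g| on |z| = 2, so by Rouche f has the same number of zeros as g inside |z| < 2
Step 5: g(z) = 42 is a nonzero constant with no zeros inside |z| < 2. Answer = 0

0


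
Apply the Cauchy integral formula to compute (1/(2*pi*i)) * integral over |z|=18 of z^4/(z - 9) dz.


Step 1: f(z) = z^4, a = 9 is inside |z| = 18
Step 2: By Cauchy integral formula: (1/(2pi*i)) * integral = f(a)
Step 3: f(9) = 9^4 = 6561

6561


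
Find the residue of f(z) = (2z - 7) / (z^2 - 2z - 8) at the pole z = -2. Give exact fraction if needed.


Step 1: Q(z) = z^2 - 2z - 8 = (z + 2)(z - 4)
Step 2: Q'(z) = 2z - 2
Step 3: Q'(-2) = -6, P(-2) = -11
Step 4: Res = P(-2)/Q'(-2) = -11/(-6) = 11/6

11/6


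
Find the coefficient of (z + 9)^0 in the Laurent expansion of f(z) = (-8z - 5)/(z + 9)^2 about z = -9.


Step 1: Write the numerator in powers of (z + 9): -8z - 5 = -8(z + 9) + (-8*(-9) - 5) = -8(z + 9) + 67
Step 2: Divide by (z + 9)^2: f(z) = 67(z + 9)^(-2) - 8(z + 9)^(-1)
Step 3: This finite sum is the Laurent series of f about z = -9.
Step 4: Only the powers -2 and -1 appear, so the coefficient of (z + 9)^0 = 0

0


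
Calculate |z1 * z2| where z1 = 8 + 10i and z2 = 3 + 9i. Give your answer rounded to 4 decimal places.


Step 1: |z1| = sqrt(8^2 + 10^2) = sqrt(164)
Step 2: |z2| = sqrt(3^2 + 9^2) = sqrt(90)
Step 3: |z1*z2| = |z1|*|z2| = sqrt(164) * sqrt(90) = sqrt(164 * 90) = sqrt(14760)
Step 4: = 121.4907

121.4907


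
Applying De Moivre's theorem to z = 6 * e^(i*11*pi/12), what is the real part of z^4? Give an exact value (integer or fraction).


Step 1: By De Moivre's theorem, z^4 = 6^4 * e^(i*4*11*pi/12) = 1296 * (cos(11*pi/3) + i*sin(11*pi/3))
Step 2: |z|^4 = 6^4 = 1296
Step 3: Reduce the angle mod 2*pi: 11*pi/3 - 2*pi = 5*pi/3
Step 4: cos(5*pi/3) = 1/2
Step 5: Re(z^4) = 1296 * 1/2 = 648

648


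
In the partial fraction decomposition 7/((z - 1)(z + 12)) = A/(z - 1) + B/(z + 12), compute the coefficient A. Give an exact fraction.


Step 1: Multiply both sides by (z - 1) and set z = 1
Step 2: A = 7 / (1 + 12)
Step 3: A = 7 / 13
Step 4: A = 7/13

7/13


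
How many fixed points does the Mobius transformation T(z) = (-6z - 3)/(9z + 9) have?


Step 1: Fixed points satisfy T(z) = z
Step 2: 9z^2 + 15z + 3 = 0
Step 3: Discriminant = 15^2 - 4*9*3 = 117
Step 4: Number of fixed points = 2

2


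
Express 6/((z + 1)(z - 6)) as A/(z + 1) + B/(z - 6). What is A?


Step 1: Multiply both sides by (z + 1) and set z = -1
Step 2: A = 6 / (-1 - 6)
Step 3: A = 6 / (-7)
Step 4: A = -6/7

-6/7


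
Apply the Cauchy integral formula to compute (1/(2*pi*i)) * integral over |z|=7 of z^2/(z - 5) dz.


Step 1: f(z) = z^2, a = 5 is inside |z| = 7
Step 2: By Cauchy integral formula: (1/(2pi*i)) * integral = f(a)
Step 3: f(5) = 5^2 = 25

25


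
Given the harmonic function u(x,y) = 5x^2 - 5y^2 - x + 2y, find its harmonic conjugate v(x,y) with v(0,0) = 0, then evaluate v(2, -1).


Step 1: v_x = -u_y = 10y - 2
Step 2: v_y = u_x = 10x - 1
Step 3: v = 10xy - 2x - y + C
Step 4: v(0,0) = 0 => C = 0
Step 5: v(2, -1) = -23

-23


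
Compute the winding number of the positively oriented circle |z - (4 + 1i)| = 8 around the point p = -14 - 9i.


Step 1: Center c = (4, 1), radius = 8
Step 2: |p - c|^2 = (-18)^2 + (-10)^2 = 424
Step 3: r^2 = 64
Step 4: |p-c| > r so winding number = 0

0


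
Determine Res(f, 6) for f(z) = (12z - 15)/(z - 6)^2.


Step 1: Pole of order 2 at z = 6
Step 2: Res = lim d/dz [(z - 6)^2 * f(z)] as z -> 6
Step 3: (z - 6)^2 * f(z) = 12z - 15
Step 4: d/dz[12z - 15] = 12

12


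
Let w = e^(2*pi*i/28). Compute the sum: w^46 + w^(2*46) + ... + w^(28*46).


Step 1: The sum sum_{j=1}^{n} w^(k*j) equals n if n | k, else 0.
Step 2: Here n = 28, k = 46
Step 3: Does n divide k? 28 | 46 -> False
Step 4: Sum = 0

0


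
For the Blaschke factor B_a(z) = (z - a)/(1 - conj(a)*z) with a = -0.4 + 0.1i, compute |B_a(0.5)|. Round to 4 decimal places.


Step 1: Numerator z0 - a = 0.5 - (-0.4 + 0.1i) = 0.9 - 0.1i
Step 2: Denominator 1 - conj(a)*z0 = 1 - (-0.4 - 0.1i)*0.5 = 1.2 + 0.05i
Step 3: |z0 - a|^2 = 0.9^2 + (-0.1)^2 = 0.82; |1 - conj(a)*z0|^2 = 1.2^2 + 0.05^2 = 1.4425
Step 4: |B_a(0.5)| = sqrt(0.82 / 1.4425) = sqrt(0.568458)
Step 5: = 0.754

0.754


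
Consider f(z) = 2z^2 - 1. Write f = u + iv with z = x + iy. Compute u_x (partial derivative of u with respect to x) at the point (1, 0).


Step 1: f(z) = 2(x+iy)^2 - 1
Step 2: u = 2(x^2 - y^2) - 1
Step 3: u_x = 4x + 0
Step 4: At (1, 0): u_x = 4 + 0 = 4

4


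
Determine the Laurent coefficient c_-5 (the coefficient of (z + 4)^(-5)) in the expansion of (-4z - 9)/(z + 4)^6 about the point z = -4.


Step 1: Write the numerator in powers of (z + 4): -4z - 9 = -4(z + 4) + (-4*(-4) - 9) = -4(z + 4) + 7
Step 2: Divide by (z + 4)^6: f(z) = 7(z + 4)^(-6) - 4(z + 4)^(-5)
Step 3: This finite sum is the Laurent series of f about z = -4.
Step 4: Coefficient of (z + 4)^(-5) = coefficient of (z + 4) in the re-centred numerator = -4

-4


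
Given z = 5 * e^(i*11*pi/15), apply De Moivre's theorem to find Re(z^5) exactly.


Step 1: By De Moivre's theorem, z^5 = 5^5 * e^(i*5*11*pi/15) = 3125 * (cos(11*pi/3) + i*sin(11*pi/3))
Step 2: |z|^5 = 5^5 = 3125
Step 3: Reduce the angle mod 2*pi: 11*pi/3 - 2*pi = 5*pi/3
Step 4: cos(5*pi/3) = 1/2
Step 5: Re(z^5) = 3125 * 1/2 = 3125/2

3125/2


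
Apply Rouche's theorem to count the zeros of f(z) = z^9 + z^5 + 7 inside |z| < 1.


Step 1: On |z| = 1 the three terms have sizes |z^9| = 1^9 = 1, |z^5| = 1^5 = 1, |7| = 7
Step 2: The dominant term is g(z) = 7; let h(z) = z^9 + z^5 so f = g + h
Step 3: On |z| = 1: |g| = 7 and |h| <= 1 + 1 = 2
Step 4: Since 7 > 2, |h| < |g| on |z| = 1, so by Rouche f has the same number of zeros as g inside |z| < 1
Step 5: g(z) = 7 is a nonzero constant with no zeros inside |z| < 1. Answer = 0

0


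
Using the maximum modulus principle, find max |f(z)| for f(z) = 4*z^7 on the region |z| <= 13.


Step 1: On |z| = 13, |f(z)| = 4 * |z|^7 = 4 * 13^7
Step 2: By maximum modulus principle, maximum is on boundary.
Step 3: Maximum = 4 * 62748517 = 250994068

250994068


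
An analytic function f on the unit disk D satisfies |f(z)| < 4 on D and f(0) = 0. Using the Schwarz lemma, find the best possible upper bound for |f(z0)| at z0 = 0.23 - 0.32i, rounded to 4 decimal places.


Step 1: g = f/4 maps D -> D with g(0) = 0, so by the Schwarz lemma |g(z)| <= |z|, i.e. |f(z)| <= 4|z|; this is sharp (f(z) = 4z).
Step 2: |z0|^2 = 0.23^2 + (-0.32)^2 = 0.1553
Step 3: |z0| = sqrt(0.1553) = 0.394081
Step 4: Best bound = 4 * |z0| = 4 * 0.394081 = 1.5763

1.5763


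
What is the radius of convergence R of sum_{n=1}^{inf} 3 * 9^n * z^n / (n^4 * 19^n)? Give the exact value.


Step 1: General term a_n = 3 * 9^n / (n^4 * 19^n)
Step 2: By the root test, |a_n|^(1/n) = 3^(1/n) * 9 / (n^(4/n) * 19) -> 9/19 as n -> infinity (since 3^(1/n) -> 1 and n^(4/n) -> 1)
Step 3: R = 1/lim|a_n|^(1/n) = 19/9

19/9


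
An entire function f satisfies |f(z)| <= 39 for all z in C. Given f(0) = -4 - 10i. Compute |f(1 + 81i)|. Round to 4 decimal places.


Step 1: By Liouville's theorem, a bounded entire function is constant.
Step 2: f(z) = f(0) = -4 - 10i for all z.
Step 3: |f(w)| = |-4 - 10i| = sqrt(16 + 100)
Step 4: = 10.7703

10.7703


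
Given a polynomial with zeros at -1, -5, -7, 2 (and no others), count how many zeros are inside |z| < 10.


Step 1: Check each root:
  z = -1: |-1| = 1 < 10
  z = -5: |-5| = 5 < 10
  z = -7: |-7| = 7 < 10
  z = 2: |2| = 2 < 10
Step 2: Count = 4

4


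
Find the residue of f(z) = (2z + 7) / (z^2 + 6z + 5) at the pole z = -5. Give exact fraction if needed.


Step 1: Q(z) = z^2 + 6z + 5 = (z + 5)(z + 1)
Step 2: Q'(z) = 2z + 6
Step 3: Q'(-5) = -4, P(-5) = -3
Step 4: Res = P(-5)/Q'(-5) = -3/(-4) = 3/4

3/4


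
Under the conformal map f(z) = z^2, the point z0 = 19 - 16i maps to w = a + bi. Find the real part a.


Step 1: z0 = 19 - 16i
Step 2: z0^2 = 19^2 - (-16)^2 - 608i
Step 3: real part = 361 - 256 = 105

105


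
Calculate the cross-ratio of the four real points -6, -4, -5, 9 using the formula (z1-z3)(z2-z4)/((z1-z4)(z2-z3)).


Step 1: (z1-z3)(z2-z4) = (-1) * (-13) = 13
Step 2: (z1-z4)(z2-z3) = (-15) * 1 = -15
Step 3: Cross-ratio = -13/15 = -13/15

-13/15


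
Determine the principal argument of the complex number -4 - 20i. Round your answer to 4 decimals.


Step 1: z = -4 - 20i
Step 2: arg(z) = atan2(-20, -4)
Step 3: arg(z) = -1.7682

-1.7682


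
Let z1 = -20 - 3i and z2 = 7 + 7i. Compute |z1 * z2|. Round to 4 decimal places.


Step 1: |z1| = sqrt((-20)^2 + (-3)^2) = sqrt(409)
Step 2: |z2| = sqrt(7^2 + 7^2) = sqrt(98)
Step 3: |z1*z2| = |z1|*|z2| = sqrt(409) * sqrt(98) = sqrt(409 * 98) = sqrt(40082)
Step 4: = 200.2049

200.2049


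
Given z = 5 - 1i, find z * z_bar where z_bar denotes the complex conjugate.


Step 1: conj(z) = 5 + 1i
Step 2: z * conj(z) = 5^2 + (-1)^2
Step 3: = 25 + 1 = 26

26


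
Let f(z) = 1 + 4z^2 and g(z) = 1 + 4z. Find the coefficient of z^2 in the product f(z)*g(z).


Step 1: z^2 term in f*g comes from: (1)*(0) + (0)*(4z) + (4z^2)*(1)
Step 2: = 0 + 0 + 4
Step 3: = 4

4


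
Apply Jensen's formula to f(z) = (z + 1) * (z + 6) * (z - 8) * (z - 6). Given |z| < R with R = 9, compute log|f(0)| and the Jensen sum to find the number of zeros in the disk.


Jensen's formula: (1/2pi)*integral log|f(Re^it)|dt = log|f(0)| + sum_{|a_k|<R} log(R/|a_k|)
Step 1: f(0) = 1 * 6 * (-8) * (-6) = 288
Step 2: log|f(0)| = log|-1| + log|-6| + log|8| + log|6| = 5.663
Step 3: Zeros inside |z| < 9: -1, -6, 8, 6
Step 4: Jensen sum = log(9/1) + log(9/6) + log(9/8) + log(9/6) = 3.1259
Step 5: n(R) = number of terms in the Jensen sum = count of zeros inside |z| < 9 = 4

4


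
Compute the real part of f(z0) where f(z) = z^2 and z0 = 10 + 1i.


Step 1: z0 = 10 + 1i
Step 2: z0^2 = 10^2 - 1^2 + 20i
Step 3: real part = 100 - 1 = 99

99


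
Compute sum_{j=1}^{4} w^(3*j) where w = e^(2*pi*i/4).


Step 1: The sum sum_{j=1}^{n} w^(k*j) equals n if n | k, else 0.
Step 2: Here n = 4, k = 3
Step 3: Does n divide k? 4 | 3 -> False
Step 4: Sum = 0

0


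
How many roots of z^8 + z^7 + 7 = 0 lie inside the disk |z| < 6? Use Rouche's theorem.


Step 1: On |z| = 6 the three terms have sizes |z^8| = 6^8 = 1679616, |z^7| = 6^7 = 279936, |7| = 7
Step 2: The dominant term is g(z) = z^8; let h(z) = z^7 + 7 so f = g + h
Step 3: On |z| = 6: |g| = 1679616 and |h| <= 279936 + 7 = 279943
Step 4: Since 1679616 > 279943, |h| < |g| on |z| = 6, so by Rouche f has the same number of zeros as g inside |z| < 6
Step 5: g(z) = z^8 has 8 zeros (all at the origin) inside |z| < 6. Answer = 8

8


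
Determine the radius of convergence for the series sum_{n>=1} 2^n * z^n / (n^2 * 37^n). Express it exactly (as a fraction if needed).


Step 1: General term a_n = 2^n / (n^2 * 37^n)
Step 2: By the root test, |a_n|^(1/n) = 2 / (n^(2/n) * 37) -> 2/37 as n -> infinity (since n^(2/n) -> 1)
Step 3: R = 1/lim|a_n|^(1/n) = 37/2

37/2


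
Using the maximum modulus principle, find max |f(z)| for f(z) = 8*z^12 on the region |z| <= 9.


Step 1: On |z| = 9, |f(z)| = 8 * |z|^12 = 8 * 9^12
Step 2: By maximum modulus principle, maximum is on boundary.
Step 3: Maximum = 8 * 282429536481 = 2259436291848

2259436291848


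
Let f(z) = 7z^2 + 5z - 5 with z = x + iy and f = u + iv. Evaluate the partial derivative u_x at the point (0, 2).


Step 1: f(z) = 7(x+iy)^2 + 5(x+iy) - 5
Step 2: u = 7(x^2 - y^2) + 5x - 5
Step 3: u_x = 14x + 5
Step 4: At (0, 2): u_x = 0 + 5 = 5

5
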